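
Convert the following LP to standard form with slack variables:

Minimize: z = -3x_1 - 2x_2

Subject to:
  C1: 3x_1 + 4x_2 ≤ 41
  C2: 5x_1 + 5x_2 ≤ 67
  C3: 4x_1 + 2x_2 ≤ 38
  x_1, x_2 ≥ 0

min z = -3x_1 - 2x_2

s.t.
  3x_1 + 4x_2 + s1 = 41
  5x_1 + 5x_2 + s2 = 67
  4x_1 + 2x_2 + s3 = 38
  x_1, x_2, s1, s2, s3 ≥ 0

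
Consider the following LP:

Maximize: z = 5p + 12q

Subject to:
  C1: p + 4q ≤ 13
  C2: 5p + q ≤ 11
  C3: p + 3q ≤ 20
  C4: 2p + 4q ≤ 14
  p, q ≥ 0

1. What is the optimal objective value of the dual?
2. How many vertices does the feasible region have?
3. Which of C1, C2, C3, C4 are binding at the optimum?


1. 41
2. 5
3. C1, C4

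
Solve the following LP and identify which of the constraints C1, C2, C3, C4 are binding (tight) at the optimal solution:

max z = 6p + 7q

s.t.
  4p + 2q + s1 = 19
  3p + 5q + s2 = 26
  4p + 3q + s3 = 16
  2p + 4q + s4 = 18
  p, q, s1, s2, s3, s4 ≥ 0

At p = 1, q = 4, compute slack b - a·x for each constraint:
  C1: 19 − 12 = 7  (slack)
  C2: 26 − 23 = 3  (slack)
  C3: 16 − 16 = 0  (binding)
  C4: 18 − 18 = 0  (binding)

Optimal: p = 1, q = 4
Binding: C3, C4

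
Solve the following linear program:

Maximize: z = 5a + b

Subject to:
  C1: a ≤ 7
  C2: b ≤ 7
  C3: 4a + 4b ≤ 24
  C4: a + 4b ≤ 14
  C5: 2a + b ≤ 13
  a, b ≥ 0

Evaluate the objective at each vertex of the feasible region:
  z(0, 0) = 0
  z(6, 0) = 30  ←
  z(3.333, 2.667) = 19.33
  z(0, 3.5) = 3.5
The maximum is at a = 6, b = 0.

a = 6, b = 0, z = 30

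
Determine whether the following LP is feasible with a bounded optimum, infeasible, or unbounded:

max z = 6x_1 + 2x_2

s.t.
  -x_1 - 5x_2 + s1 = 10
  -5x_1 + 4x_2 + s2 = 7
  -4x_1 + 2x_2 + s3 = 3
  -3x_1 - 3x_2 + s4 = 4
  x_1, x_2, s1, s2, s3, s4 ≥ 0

Unbounded (objective can increase without bound)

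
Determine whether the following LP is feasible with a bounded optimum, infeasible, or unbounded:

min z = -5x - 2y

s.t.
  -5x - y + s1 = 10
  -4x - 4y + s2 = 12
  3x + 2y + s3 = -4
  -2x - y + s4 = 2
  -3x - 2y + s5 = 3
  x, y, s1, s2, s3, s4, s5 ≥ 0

Infeasible (no feasible solution exists)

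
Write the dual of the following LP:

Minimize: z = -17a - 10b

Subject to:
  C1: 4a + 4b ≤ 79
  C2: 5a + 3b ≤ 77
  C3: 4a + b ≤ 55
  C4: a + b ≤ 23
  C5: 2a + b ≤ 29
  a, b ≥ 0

Primal min cᵀx s.t. Ax ≤ b, x ≥ 0  →  Dual max −bᵀy s.t. Aᵀy ≥ −c, y ≥ 0.

Maximize: z = -79y1 - 77y2 - 55y3 - 23y4 - 29y5

Subject to:
  4y1 + 5y2 + 4y3 + y4 + 2y5 ≥ 17
  4y1 + 3y2 + y3 + y4 + y5 ≥ 10
  y1, y2, y3, y4, y5 ≥ 0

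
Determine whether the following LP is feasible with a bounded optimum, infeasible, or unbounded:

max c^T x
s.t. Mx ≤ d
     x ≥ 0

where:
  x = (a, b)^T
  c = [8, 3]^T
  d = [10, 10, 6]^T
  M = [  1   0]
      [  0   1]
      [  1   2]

Feasible with a bounded optimal solution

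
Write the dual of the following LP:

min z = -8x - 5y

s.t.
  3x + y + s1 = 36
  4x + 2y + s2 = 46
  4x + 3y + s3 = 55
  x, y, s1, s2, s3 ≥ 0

Primal min cᵀx s.t. Ax ≤ b, x ≥ 0  →  Dual max −bᵀy s.t. Aᵀy ≥ −c, y ≥ 0.

Maximize: z = -36y1 - 46y2 - 55y3

Subject to:
  3y1 + 4y2 + 4y3 ≥ 8
  y1 + 2y2 + 3y3 ≥ 5
  y1, y2, y3 ≥ 0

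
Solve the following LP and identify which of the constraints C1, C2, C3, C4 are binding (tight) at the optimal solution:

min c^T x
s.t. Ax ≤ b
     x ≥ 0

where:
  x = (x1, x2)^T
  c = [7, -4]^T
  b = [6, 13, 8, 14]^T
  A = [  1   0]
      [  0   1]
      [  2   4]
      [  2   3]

At x1 = 0, x2 = 2, compute slack b - a·x for each constraint:
  C1: 6 − 0 = 6  (slack)
  C2: 13 − 2 = 11  (slack)
  C3: 8 − 8 = 0  (binding)
  C4: 14 − 6 = 8  (slack)

Optimal: x1 = 0, x2 = 2
Binding: C3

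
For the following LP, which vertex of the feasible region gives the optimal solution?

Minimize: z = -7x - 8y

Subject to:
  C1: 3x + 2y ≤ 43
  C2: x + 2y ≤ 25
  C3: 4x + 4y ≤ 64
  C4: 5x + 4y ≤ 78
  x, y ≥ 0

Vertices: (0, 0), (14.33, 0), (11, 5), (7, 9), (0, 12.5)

Evaluate the objective at each vertex of the feasible region:
  z(0, 0) = 0
  z(14.33, 0) = -100.3
  z(11, 5) = -117
  z(7, 9) = -121  ←
  z(0, 12.5) = -100
The minimum is at x = 7, y = 9.

(7, 9)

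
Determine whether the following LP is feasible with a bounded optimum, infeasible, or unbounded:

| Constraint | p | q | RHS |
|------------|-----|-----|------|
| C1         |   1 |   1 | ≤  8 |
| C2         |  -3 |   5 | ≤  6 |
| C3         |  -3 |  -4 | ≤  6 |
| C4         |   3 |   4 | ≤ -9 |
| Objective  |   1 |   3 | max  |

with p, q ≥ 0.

Infeasible (no feasible solution exists)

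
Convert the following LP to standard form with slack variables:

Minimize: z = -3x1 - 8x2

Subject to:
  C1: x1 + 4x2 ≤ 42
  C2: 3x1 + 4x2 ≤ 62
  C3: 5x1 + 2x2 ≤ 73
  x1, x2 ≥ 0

min z = -3x1 - 8x2

s.t.
  x1 + 4x2 + s1 = 42
  3x1 + 4x2 + s2 = 62
  5x1 + 2x2 + s3 = 73
  x1, x2, s1, s2, s3 ≥ 0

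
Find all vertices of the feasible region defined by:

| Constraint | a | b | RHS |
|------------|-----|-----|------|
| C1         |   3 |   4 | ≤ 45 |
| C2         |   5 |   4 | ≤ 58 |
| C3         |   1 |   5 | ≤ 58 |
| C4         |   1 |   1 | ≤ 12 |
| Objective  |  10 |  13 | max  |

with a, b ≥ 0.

(0, 0), (11.6, 0), (10, 2), (3, 9), (0, 11.25)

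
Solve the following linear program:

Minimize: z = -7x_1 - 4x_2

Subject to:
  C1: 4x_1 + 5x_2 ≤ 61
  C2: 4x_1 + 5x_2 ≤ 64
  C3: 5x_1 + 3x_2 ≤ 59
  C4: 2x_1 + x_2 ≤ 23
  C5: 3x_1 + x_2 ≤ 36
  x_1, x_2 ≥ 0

Evaluate the objective at each vertex of the feasible region:
  z(0, 0) = 0
  z(11.5, 0) = -80.5
  z(10, 3) = -82  ←
  z(8.615, 5.308) = -81.54
  z(0, 12.2) = -48.8
The minimum is at x_1 = 10, x_2 = 3.

x_1 = 10, x_2 = 3, z = -82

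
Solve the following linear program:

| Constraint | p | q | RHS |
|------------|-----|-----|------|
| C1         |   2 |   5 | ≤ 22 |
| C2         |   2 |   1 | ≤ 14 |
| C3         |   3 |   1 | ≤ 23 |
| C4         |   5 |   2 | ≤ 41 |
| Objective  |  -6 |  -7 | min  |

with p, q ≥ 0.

Evaluate the objective at each vertex of the feasible region:
  z(0, 0) = 0
  z(7, 0) = -42
  z(6, 2) = -50  ←
  z(0, 4.4) = -30.8
The minimum is at p = 6, q = 2.

p = 6, q = 2, z = -50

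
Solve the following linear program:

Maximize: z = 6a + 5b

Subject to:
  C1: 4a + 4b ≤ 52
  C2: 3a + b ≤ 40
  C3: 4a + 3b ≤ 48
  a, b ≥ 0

Evaluate the objective at each vertex of the feasible region:
  z(0, 0) = 0
  z(12, 0) = 72
  z(9, 4) = 74  ←
  z(0, 13) = 65
The maximum is at a = 9, b = 4.

a = 9, b = 4, z = 74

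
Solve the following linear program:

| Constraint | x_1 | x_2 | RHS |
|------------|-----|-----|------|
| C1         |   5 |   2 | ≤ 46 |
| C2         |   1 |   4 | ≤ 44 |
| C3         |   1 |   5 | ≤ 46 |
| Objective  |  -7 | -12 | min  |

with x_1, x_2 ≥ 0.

Evaluate the objective at each vertex of the feasible region:
  z(0, 0) = 0
  z(9.2, 0) = -64.4
  z(6, 8) = -138  ←
  z(0, 9.2) = -110.4
The minimum is at x_1 = 6, x_2 = 8.

x_1 = 6, x_2 = 8, z = -138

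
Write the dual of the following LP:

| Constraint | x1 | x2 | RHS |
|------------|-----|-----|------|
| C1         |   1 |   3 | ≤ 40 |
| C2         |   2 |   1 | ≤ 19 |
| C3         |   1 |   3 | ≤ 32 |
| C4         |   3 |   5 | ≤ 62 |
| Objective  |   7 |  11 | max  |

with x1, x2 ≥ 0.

Primal max cᵀx s.t. Ax ≤ b, x ≥ 0  →  Dual min bᵀy s.t. Aᵀy ≥ c, y ≥ 0.

Minimize: z = 40y1 + 19y2 + 32y3 + 62y4

Subject to:
  y1 + 2y2 + y3 + 3y4 ≥ 7
  3y1 + y2 + 3y3 + 5y4 ≥ 11
  y1, y2, y3, y4 ≥ 0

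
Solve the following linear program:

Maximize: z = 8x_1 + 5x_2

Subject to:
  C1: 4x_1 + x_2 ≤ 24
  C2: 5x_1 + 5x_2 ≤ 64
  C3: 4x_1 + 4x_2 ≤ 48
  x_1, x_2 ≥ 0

Evaluate the objective at each vertex of the feasible region:
  z(0, 0) = 0
  z(6, 0) = 48
  z(4, 8) = 72  ←
  z(0, 12) = 60
The maximum is at x_1 = 4, x_2 = 8.

x_1 = 4, x_2 = 8, z = 72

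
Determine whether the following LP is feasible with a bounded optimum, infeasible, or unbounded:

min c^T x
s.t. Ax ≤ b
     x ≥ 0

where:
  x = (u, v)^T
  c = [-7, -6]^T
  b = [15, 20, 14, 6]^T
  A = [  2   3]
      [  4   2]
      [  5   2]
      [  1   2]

Feasible with a bounded optimal solution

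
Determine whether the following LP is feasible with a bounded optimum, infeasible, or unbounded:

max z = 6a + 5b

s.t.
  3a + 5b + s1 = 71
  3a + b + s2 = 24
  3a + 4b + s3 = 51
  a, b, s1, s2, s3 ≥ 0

Feasible with a bounded optimal solution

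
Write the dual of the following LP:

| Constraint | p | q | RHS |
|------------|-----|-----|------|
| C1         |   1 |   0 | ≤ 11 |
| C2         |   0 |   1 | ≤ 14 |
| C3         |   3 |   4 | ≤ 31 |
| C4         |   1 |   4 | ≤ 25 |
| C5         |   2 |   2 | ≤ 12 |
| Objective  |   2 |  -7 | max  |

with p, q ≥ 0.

Primal max cᵀx s.t. Ax ≤ b, x ≥ 0  →  Dual min bᵀy s.t. Aᵀy ≥ c, y ≥ 0.

Minimize: z = 11y1 + 14y2 + 31y3 + 25y4 + 12y5

Subject to:
  y1 + 3y3 + y4 + 2y5 ≥ 2
  y2 + 4y3 + 4y4 + 2y5 ≥ -7
  y1, y2, y3, y4, y5 ≥ 0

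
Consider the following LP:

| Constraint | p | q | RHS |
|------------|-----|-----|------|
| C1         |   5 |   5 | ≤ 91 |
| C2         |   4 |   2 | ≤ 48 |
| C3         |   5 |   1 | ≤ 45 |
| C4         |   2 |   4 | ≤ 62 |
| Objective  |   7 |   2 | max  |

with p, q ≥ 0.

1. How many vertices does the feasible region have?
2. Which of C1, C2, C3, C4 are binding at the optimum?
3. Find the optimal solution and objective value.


1. 6
2. C2, C3
3. p = 7, q = 10, z = 69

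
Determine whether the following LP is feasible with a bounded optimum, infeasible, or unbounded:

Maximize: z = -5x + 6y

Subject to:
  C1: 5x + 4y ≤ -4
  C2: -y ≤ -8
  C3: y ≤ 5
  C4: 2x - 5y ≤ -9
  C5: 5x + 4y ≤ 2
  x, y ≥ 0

Infeasible (no feasible solution exists)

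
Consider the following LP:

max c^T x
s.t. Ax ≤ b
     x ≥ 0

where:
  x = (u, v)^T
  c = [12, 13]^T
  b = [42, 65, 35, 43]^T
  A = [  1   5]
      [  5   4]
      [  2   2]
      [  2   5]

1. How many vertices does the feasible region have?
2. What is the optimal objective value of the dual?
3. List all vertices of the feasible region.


1. 5
2. 173
3. (0, 0), (13, 0), (9, 5), (1, 8.2), (0, 8.4)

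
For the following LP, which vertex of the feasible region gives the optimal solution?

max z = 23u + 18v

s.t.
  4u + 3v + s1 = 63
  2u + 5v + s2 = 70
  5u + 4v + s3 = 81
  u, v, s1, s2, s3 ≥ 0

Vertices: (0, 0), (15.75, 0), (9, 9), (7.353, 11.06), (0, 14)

Evaluate the objective at each vertex of the feasible region:
  z(0, 0) = 0
  z(15.75, 0) = 362.2
  z(9, 9) = 369  ←
  z(7.353, 11.06) = 368.2
  z(0, 14) = 252
The maximum is at u = 9, v = 9.

(9, 9)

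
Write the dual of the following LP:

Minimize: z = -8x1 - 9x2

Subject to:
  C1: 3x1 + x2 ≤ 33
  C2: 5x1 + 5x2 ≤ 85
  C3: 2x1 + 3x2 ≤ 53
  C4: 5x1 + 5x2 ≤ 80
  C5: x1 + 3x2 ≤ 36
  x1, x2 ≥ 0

Primal min cᵀx s.t. Ax ≤ b, x ≥ 0  →  Dual max −bᵀy s.t. Aᵀy ≥ −c, y ≥ 0.

Maximize: z = -33y1 - 85y2 - 53y3 - 80y4 - 36y5

Subject to:
  3y1 + 5y2 + 2y3 + 5y4 + y5 ≥ 8
  y1 + 5y2 + 3y3 + 5y4 + 3y5 ≥ 9
  y1, y2, y3, y4, y5 ≥ 0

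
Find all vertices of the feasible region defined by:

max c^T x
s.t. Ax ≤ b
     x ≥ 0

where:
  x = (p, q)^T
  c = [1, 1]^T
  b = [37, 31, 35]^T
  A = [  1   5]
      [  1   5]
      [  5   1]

(0, 0), (7, 0), (6, 5), (0, 6.2)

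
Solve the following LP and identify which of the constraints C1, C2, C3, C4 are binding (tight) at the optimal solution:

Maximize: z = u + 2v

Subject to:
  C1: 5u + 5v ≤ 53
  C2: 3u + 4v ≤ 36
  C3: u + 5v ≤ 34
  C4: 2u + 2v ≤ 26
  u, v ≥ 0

At u = 4, v = 6, compute slack b - a·x for each constraint:
  C1: 53 − 50 = 3  (slack)
  C2: 36 − 36 = 0  (binding)
  C3: 34 − 34 = 0  (binding)
  C4: 26 − 20 = 6  (slack)

Optimal: u = 4, v = 6
Binding: C2, C3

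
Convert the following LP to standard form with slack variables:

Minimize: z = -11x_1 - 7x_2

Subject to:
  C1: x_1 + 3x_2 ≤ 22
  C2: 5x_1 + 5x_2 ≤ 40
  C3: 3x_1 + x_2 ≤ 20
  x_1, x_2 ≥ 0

min z = -11x_1 - 7x_2

s.t.
  x_1 + 3x_2 + s1 = 22
  5x_1 + 5x_2 + s2 = 40
  3x_1 + x_2 + s3 = 20
  x_1, x_2, s1, s2, s3 ≥ 0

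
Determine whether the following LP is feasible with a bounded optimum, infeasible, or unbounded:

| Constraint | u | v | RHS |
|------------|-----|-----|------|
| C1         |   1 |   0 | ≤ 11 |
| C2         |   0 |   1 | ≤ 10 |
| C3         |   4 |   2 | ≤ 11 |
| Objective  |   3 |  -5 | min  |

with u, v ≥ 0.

Feasible with a bounded optimal solution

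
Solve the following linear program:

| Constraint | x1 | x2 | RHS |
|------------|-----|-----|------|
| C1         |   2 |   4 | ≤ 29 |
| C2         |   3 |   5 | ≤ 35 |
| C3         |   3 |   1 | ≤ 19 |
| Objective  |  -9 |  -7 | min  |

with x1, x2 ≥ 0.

Evaluate the objective at each vertex of the feasible region:
  z(0, 0) = 0
  z(6.333, 0) = -57
  z(5, 4) = -73  ←
  z(0, 7) = -49
The minimum is at x1 = 5, x2 = 4.

x1 = 5, x2 = 4, z = -73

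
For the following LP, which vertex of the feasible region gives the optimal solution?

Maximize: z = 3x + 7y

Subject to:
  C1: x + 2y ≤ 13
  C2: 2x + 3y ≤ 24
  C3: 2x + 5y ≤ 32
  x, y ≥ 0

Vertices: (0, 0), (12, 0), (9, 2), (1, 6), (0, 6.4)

Evaluate the objective at each vertex of the feasible region:
  z(0, 0) = 0
  z(12, 0) = 36
  z(9, 2) = 41
  z(1, 6) = 45  ←
  z(0, 6.4) = 44.8
The maximum is at x = 1, y = 6.

(1, 6)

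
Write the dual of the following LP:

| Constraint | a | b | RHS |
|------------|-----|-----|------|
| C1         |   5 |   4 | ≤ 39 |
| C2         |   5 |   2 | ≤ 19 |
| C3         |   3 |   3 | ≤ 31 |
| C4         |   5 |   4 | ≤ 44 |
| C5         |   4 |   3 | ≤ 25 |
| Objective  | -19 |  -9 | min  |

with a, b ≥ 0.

Primal min cᵀx s.t. Ax ≤ b, x ≥ 0  →  Dual max −bᵀy s.t. Aᵀy ≥ −c, y ≥ 0.

Maximize: z = -39y1 - 19y2 - 31y3 - 44y4 - 25y5

Subject to:
  5y1 + 5y2 + 3y3 + 5y4 + 4y5 ≥ 19
  4y1 + 2y2 + 3y3 + 4y4 + 3y5 ≥ 9
  y1, y2, y3, y4, y5 ≥ 0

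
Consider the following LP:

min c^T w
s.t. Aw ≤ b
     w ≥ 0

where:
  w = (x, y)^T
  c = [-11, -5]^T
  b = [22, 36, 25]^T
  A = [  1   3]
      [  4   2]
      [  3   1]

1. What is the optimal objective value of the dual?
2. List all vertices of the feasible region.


1. -97
2. (0, 0), (8.333, 0), (7, 4), (6.4, 5.2), (0, 7.333)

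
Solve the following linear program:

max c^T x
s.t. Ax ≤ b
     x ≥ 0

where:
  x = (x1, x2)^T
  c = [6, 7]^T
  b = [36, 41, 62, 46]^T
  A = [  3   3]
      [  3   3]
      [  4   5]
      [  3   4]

Evaluate the objective at each vertex of the feasible region:
  z(0, 0) = 0
  z(12, 0) = 72
  z(2, 10) = 82  ←
  z(0, 11.5) = 80.5
The maximum is at x1 = 2, x2 = 10.

x1 = 2, x2 = 10, z = 82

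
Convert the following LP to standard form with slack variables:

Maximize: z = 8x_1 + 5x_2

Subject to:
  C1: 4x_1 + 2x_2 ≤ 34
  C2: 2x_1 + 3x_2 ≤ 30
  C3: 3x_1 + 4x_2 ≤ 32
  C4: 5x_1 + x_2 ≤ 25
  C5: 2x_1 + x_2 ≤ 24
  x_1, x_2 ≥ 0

max z = 8x_1 + 5x_2

s.t.
  4x_1 + 2x_2 + s1 = 34
  2x_1 + 3x_2 + s2 = 30
  3x_1 + 4x_2 + s3 = 32
  5x_1 + x_2 + s4 = 25
  2x_1 + x_2 + s5 = 24
  x_1, x_2, s1, s2, s3, s4, s5 ≥ 0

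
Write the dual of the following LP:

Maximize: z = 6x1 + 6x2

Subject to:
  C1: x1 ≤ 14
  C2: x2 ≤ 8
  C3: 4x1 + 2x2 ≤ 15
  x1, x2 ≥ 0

Primal max cᵀx s.t. Ax ≤ b, x ≥ 0  →  Dual min bᵀy s.t. Aᵀy ≥ c, y ≥ 0.

Minimize: z = 14y1 + 8y2 + 15y3

Subject to:
  y1 + 4y3 ≥ 6
  y2 + 2y3 ≥ 6
  y1, y2, y3 ≥ 0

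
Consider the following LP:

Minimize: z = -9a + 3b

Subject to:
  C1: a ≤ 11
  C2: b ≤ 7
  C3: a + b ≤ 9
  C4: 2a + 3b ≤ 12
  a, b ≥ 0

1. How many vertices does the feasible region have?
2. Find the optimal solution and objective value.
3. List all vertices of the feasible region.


1. 3
2. a = 6, b = 0, z = -54
3. (0, 0), (6, 0), (0, 4)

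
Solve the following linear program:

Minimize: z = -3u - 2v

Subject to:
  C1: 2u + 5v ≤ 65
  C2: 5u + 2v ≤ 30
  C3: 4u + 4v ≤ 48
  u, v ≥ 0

Evaluate the objective at each vertex of the feasible region:
  z(0, 0) = 0
  z(6, 0) = -18
  z(2, 10) = -26  ←
  z(0, 12) = -24
The minimum is at u = 2, v = 10.

u = 2, v = 10, z = -26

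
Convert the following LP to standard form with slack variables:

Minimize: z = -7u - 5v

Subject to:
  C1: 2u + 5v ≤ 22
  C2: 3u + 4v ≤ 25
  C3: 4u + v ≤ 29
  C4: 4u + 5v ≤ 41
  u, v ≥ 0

min z = -7u - 5v

s.t.
  2u + 5v + s1 = 22
  3u + 4v + s2 = 25
  4u + v + s3 = 29
  4u + 5v + s4 = 41
  u, v, s1, s2, s3, s4 ≥ 0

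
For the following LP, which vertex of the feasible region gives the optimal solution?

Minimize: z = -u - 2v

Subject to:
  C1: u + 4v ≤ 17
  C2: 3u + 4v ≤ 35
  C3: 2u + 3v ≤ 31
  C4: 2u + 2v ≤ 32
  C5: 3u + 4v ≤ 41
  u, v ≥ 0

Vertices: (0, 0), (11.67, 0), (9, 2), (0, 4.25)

Evaluate the objective at each vertex of the feasible region:
  z(0, 0) = 0
  z(11.67, 0) = -11.67
  z(9, 2) = -13  ←
  z(0, 4.25) = -8.5
The minimum is at u = 9, v = 2.

(9, 2)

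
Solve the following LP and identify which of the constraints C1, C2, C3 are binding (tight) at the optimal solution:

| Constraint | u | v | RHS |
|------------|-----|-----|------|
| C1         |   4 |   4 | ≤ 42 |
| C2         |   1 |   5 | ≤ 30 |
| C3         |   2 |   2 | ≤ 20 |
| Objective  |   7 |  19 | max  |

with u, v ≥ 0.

At u = 5, v = 5, compute slack b - a·x for each constraint:
  C1: 42 − 40 = 2  (slack)
  C2: 30 − 30 = 0  (binding)
  C3: 20 − 20 = 0  (binding)

Optimal: u = 5, v = 5
Binding: C2, C3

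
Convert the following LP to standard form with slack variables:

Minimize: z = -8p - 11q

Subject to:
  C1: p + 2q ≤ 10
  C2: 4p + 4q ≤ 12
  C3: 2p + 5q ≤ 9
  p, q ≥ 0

min z = -8p - 11q

s.t.
  p + 2q + s1 = 10
  4p + 4q + s2 = 12
  2p + 5q + s3 = 9
  p, q, s1, s2, s3 ≥ 0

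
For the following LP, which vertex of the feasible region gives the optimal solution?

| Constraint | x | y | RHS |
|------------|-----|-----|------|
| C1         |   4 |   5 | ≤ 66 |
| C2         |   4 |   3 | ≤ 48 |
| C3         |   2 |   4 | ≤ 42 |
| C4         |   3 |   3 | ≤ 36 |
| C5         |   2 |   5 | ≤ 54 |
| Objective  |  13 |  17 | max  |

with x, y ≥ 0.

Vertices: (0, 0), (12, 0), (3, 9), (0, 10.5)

Evaluate the objective at each vertex of the feasible region:
  z(0, 0) = 0
  z(12, 0) = 156
  z(3, 9) = 192  ←
  z(0, 10.5) = 178.5
The maximum is at x = 3, y = 9.

(3, 9)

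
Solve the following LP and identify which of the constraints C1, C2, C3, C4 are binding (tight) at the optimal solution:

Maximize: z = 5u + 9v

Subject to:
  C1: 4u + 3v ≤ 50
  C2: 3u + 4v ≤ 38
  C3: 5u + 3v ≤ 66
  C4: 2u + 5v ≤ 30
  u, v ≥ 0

At u = 10, v = 2, compute slack b - a·x for each constraint:
  C1: 50 − 46 = 4  (slack)
  C2: 38 − 38 = 0  (binding)
  C3: 66 − 56 = 10  (slack)
  C4: 30 − 30 = 0  (binding)

Optimal: u = 10, v = 2
Binding: C2, C4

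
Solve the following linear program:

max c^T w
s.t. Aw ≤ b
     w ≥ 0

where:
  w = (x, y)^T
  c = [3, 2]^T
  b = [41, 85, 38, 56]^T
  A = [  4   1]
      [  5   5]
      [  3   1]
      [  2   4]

Evaluate the objective at each vertex of the feasible region:
  z(0, 0) = 0
  z(10.25, 0) = 30.75
  z(8, 9) = 42  ←
  z(6, 11) = 40
  z(0, 14) = 28
The maximum is at x = 8, y = 9.

x = 8, y = 9, z = 42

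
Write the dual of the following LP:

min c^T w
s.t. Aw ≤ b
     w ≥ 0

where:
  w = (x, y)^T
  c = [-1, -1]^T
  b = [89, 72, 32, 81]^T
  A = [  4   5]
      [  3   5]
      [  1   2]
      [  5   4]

Primal min cᵀx s.t. Ax ≤ b, x ≥ 0  →  Dual max −bᵀy s.t. Aᵀy ≥ −c, y ≥ 0.

Maximize: z = -89y1 - 72y2 - 32y3 - 81y4

Subject to:
  4y1 + 3y2 + y3 + 5y4 ≥ 1
  5y1 + 5y2 + 2y3 + 4y4 ≥ 1
  y1, y2, y3, y4 ≥ 0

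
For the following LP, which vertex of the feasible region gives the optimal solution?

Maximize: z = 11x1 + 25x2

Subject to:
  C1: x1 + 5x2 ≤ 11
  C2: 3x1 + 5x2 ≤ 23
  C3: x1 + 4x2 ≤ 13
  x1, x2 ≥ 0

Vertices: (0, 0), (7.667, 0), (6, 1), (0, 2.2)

Evaluate the objective at each vertex of the feasible region:
  z(0, 0) = 0
  z(7.667, 0) = 84.33
  z(6, 1) = 91  ←
  z(0, 2.2) = 55
The maximum is at x1 = 6, x2 = 1.

(6, 1)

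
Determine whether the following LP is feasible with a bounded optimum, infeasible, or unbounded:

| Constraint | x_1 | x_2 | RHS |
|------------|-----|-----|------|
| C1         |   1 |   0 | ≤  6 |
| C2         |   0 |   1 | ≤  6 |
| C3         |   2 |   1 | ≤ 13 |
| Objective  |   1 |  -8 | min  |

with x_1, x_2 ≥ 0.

Feasible with a bounded optimal solution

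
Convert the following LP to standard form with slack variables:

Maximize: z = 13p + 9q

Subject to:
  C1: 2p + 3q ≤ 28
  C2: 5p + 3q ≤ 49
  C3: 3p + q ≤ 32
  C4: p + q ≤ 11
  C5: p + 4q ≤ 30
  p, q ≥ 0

max z = 13p + 9q

s.t.
  2p + 3q + s1 = 28
  5p + 3q + s2 = 49
  3p + q + s3 = 32
  p + q + s4 = 11
  p + 4q + s5 = 30
  p, q, s1, s2, s3, s4, s5 ≥ 0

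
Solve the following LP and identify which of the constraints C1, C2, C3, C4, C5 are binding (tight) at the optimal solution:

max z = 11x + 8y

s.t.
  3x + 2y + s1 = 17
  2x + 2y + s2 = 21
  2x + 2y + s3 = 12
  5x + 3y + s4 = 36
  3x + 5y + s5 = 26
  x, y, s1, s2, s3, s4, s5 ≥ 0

At x = 5, y = 1, compute slack b - a·x for each constraint:
  C1: 17 − 17 = 0  (binding)
  C2: 21 − 12 = 9  (slack)
  C3: 12 − 12 = 0  (binding)
  C4: 36 − 28 = 8  (slack)
  C5: 26 − 20 = 6  (slack)

Optimal: x = 5, y = 1
Binding: C1, C3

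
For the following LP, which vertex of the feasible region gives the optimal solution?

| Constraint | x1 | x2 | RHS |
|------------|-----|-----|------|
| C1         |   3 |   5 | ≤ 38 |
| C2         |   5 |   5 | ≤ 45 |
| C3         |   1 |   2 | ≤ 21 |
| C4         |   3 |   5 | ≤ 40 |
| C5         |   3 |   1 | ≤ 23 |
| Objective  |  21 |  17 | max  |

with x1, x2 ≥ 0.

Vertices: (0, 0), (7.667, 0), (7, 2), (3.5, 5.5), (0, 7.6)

Evaluate the objective at each vertex of the feasible region:
  z(0, 0) = 0
  z(7.667, 0) = 161
  z(7, 2) = 181  ←
  z(3.5, 5.5) = 167
  z(0, 7.6) = 129.2
The maximum is at x1 = 7, x2 = 2.

(7, 2)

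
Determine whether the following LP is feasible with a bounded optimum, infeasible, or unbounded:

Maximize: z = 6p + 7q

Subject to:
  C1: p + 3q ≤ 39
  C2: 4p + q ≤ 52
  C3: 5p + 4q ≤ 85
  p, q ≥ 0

Feasible with a bounded optimal solution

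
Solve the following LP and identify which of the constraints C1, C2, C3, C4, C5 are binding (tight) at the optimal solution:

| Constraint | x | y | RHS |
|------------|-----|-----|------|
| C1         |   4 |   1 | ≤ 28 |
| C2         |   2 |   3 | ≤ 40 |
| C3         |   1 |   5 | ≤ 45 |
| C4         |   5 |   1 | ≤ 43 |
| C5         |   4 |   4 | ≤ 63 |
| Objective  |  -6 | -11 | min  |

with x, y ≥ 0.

At x = 5, y = 8, compute slack b - a·x for each constraint:
  C1: 28 − 28 = 0  (binding)
  C2: 40 − 34 = 6  (slack)
  C3: 45 − 45 = 0  (binding)
  C4: 43 − 33 = 10  (slack)
  C5: 63 − 52 = 11  (slack)

Optimal: x = 5, y = 8
Binding: C1, C3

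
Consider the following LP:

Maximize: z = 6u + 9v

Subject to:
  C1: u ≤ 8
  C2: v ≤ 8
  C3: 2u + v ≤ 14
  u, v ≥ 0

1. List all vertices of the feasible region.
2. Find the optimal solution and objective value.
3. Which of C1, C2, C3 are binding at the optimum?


1. (0, 0), (7, 0), (3, 8), (0, 8)
2. u = 3, v = 8, z = 90
3. C2, C3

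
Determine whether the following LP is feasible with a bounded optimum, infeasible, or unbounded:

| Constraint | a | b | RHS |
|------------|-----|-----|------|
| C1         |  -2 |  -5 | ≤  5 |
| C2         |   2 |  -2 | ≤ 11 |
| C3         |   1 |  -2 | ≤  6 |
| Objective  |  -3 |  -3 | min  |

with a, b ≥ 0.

Unbounded (objective can decrease without bound)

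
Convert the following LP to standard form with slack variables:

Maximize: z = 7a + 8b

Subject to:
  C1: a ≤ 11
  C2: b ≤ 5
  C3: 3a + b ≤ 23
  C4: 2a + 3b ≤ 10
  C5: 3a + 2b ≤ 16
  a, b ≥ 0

max z = 7a + 8b

s.t.
  a + s1 = 11
  b + s2 = 5
  3a + b + s3 = 23
  2a + 3b + s4 = 10
  3a + 2b + s5 = 16
  a, b, s1, s2, s3, s4, s5 ≥ 0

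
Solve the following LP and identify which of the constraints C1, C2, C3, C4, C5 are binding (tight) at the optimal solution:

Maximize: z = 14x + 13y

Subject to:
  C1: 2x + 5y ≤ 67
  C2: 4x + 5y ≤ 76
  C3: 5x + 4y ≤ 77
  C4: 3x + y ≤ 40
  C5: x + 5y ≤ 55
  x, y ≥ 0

At x = 9, y = 8, compute slack b - a·x for each constraint:
  C1: 67 − 58 = 9  (slack)
  C2: 76 − 76 = 0  (binding)
  C3: 77 − 77 = 0  (binding)
  C4: 40 − 35 = 5  (slack)
  C5: 55 − 49 = 6  (slack)

Optimal: x = 9, y = 8
Binding: C2, C3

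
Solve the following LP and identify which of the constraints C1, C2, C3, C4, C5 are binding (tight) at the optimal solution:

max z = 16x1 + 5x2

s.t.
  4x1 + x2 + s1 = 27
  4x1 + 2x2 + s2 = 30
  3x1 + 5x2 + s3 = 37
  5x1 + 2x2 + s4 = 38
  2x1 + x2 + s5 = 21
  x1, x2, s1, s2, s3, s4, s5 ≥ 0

At x1 = 6, x2 = 3, compute slack b - a·x for each constraint:
  C1: 27 − 27 = 0  (binding)
  C2: 30 − 30 = 0  (binding)
  C3: 37 − 33 = 4  (slack)
  C4: 38 − 36 = 2  (slack)
  C5: 21 − 15 = 6  (slack)

Optimal: x1 = 6, x2 = 3
Binding: C1, C2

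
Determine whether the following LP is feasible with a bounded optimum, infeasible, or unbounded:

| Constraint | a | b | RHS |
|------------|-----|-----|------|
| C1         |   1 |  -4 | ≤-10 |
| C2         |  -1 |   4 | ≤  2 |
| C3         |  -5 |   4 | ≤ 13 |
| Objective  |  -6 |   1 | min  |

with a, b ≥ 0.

Infeasible (no feasible solution exists)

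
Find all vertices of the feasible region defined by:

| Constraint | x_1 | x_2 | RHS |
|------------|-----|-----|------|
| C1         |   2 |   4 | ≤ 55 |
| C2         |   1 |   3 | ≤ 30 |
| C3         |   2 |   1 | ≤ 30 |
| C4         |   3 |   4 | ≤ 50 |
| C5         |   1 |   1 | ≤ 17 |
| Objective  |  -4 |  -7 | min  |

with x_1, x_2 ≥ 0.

(0, 0), (15, 0), (14, 2), (6, 8), (0, 10)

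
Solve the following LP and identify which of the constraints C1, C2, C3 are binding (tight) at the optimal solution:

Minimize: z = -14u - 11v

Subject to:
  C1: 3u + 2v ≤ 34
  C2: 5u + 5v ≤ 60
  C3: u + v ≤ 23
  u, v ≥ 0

At u = 10, v = 2, compute slack b - a·x for each constraint:
  C1: 34 − 34 = 0  (binding)
  C2: 60 − 60 = 0  (binding)
  C3: 23 − 12 = 11  (slack)

Optimal: u = 10, v = 2
Binding: C1, C2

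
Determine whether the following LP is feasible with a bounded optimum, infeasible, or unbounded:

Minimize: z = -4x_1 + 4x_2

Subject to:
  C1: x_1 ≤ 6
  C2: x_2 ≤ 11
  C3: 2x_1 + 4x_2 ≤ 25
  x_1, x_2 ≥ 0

Feasible with a bounded optimal solution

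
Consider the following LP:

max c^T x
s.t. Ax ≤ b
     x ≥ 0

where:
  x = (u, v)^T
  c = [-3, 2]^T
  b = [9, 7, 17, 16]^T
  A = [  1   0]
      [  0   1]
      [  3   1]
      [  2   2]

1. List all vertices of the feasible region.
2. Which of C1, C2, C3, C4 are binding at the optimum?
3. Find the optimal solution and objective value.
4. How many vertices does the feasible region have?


1. (0, 0), (5.667, 0), (4.5, 3.5), (1, 7), (0, 7)
2. C2
3. u = 0, v = 7, z = 14
4. 5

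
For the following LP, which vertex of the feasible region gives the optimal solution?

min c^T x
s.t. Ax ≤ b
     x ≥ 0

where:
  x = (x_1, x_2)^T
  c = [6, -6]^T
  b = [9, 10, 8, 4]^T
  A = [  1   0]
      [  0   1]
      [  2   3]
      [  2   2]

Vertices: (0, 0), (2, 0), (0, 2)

Evaluate the objective at each vertex of the feasible region:
  z(0, 0) = 0
  z(2, 0) = 12
  z(0, 2) = -12  ←
The minimum is at x_1 = 0, x_2 = 2.

(0, 2)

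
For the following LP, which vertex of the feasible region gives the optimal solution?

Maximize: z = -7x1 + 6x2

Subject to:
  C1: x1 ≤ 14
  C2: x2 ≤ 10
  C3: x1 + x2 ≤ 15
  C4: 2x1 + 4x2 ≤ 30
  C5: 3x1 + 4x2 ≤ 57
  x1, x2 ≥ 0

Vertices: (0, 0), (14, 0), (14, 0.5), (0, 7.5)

Evaluate the objective at each vertex of the feasible region:
  z(0, 0) = 0
  z(14, 0) = -98
  z(14, 0.5) = -95
  z(0, 7.5) = 45  ←
The maximum is at x1 = 0, x2 = 7.5.

(0, 7.5)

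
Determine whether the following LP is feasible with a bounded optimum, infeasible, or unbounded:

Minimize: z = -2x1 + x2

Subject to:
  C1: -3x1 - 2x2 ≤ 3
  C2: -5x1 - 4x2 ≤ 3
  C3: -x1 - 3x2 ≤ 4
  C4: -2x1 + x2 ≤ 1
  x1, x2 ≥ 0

Unbounded (objective can decrease without bound)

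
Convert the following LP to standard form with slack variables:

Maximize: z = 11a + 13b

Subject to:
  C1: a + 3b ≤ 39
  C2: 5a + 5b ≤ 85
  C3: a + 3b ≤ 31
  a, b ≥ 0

max z = 11a + 13b

s.t.
  a + 3b + s1 = 39
  5a + 5b + s2 = 85
  a + 3b + s3 = 31
  a, b, s1, s2, s3 ≥ 0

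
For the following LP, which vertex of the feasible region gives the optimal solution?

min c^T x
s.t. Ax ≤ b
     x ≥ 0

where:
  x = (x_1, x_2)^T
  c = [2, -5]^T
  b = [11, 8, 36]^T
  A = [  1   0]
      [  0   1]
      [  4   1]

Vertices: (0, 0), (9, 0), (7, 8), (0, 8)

Evaluate the objective at each vertex of the feasible region:
  z(0, 0) = 0
  z(9, 0) = 18
  z(7, 8) = -26
  z(0, 8) = -40  ←
The minimum is at x_1 = 0, x_2 = 8.

(0, 8)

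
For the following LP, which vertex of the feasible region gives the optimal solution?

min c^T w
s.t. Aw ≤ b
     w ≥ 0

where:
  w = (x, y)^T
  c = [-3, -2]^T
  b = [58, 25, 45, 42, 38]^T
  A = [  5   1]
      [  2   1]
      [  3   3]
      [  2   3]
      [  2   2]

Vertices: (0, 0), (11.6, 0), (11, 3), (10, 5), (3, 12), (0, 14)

Evaluate the objective at each vertex of the feasible region:
  z(0, 0) = 0
  z(11.6, 0) = -34.8
  z(11, 3) = -39
  z(10, 5) = -40  ←
  z(3, 12) = -33
  z(0, 14) = -28
The minimum is at x = 10, y = 5.

(10, 5)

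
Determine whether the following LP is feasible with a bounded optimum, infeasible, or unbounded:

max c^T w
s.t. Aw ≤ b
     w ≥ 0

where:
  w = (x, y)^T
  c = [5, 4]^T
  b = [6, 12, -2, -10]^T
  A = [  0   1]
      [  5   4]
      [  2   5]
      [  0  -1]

Infeasible (no feasible solution exists)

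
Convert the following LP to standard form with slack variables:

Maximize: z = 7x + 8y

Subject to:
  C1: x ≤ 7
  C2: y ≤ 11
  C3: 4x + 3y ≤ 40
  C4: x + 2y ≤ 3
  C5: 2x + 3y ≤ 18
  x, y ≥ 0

max z = 7x + 8y

s.t.
  x + s1 = 7
  y + s2 = 11
  4x + 3y + s3 = 40
  x + 2y + s4 = 3
  2x + 3y + s5 = 18
  x, y, s1, s2, s3, s4, s5 ≥ 0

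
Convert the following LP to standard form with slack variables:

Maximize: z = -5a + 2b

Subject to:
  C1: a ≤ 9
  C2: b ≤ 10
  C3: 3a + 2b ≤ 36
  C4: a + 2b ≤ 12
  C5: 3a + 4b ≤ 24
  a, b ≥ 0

max z = -5a + 2b

s.t.
  a + s1 = 9
  b + s2 = 10
  3a + 2b + s3 = 36
  a + 2b + s4 = 12
  3a + 4b + s5 = 24
  a, b, s1, s2, s3, s4, s5 ≥ 0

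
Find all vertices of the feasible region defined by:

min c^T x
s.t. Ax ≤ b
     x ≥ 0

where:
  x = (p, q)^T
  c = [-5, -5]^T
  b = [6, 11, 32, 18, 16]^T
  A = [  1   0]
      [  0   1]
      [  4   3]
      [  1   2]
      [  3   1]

(0, 0), (5.333, 0), (3.2, 6.4), (2, 8), (0, 9)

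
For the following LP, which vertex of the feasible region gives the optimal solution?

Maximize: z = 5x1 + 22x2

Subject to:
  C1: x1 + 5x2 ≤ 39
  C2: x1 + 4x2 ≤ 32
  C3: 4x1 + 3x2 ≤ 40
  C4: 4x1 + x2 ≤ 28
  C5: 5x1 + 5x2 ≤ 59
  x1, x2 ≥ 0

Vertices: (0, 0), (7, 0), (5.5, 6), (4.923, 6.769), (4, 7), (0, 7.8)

Evaluate the objective at each vertex of the feasible region:
  z(0, 0) = 0
  z(7, 0) = 35
  z(5.5, 6) = 159.5
  z(4.923, 6.769) = 173.5
  z(4, 7) = 174  ←
  z(0, 7.8) = 171.6
The maximum is at x1 = 4, x2 = 7.

(4, 7)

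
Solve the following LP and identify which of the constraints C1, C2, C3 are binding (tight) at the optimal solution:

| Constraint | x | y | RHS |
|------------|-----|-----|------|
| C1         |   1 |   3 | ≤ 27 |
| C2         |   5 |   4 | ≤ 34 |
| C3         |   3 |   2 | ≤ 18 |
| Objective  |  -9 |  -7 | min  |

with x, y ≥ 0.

At x = 2, y = 6, compute slack b - a·x for each constraint:
  C1: 27 − 20 = 7  (slack)
  C2: 34 − 34 = 0  (binding)
  C3: 18 − 18 = 0  (binding)

Optimal: x = 2, y = 6
Binding: C2, C3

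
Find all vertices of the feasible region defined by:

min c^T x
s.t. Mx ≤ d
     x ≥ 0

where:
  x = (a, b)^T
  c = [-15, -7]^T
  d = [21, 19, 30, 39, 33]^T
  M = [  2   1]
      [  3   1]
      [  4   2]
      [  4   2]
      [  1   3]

(0, 0), (6.333, 0), (4, 7), (2.4, 10.2), (0, 11)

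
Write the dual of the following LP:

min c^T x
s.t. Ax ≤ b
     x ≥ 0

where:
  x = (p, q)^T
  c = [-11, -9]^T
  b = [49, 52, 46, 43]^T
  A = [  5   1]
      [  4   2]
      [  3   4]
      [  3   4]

Primal min cᵀx s.t. Ax ≤ b, x ≥ 0  →  Dual max −bᵀy s.t. Aᵀy ≥ −c, y ≥ 0.

Maximize: z = -49y1 - 52y2 - 46y3 - 43y4

Subject to:
  5y1 + 4y2 + 3y3 + 3y4 ≥ 11
  y1 + 2y2 + 4y3 + 4y4 ≥ 9
  y1, y2, y3, y4 ≥ 0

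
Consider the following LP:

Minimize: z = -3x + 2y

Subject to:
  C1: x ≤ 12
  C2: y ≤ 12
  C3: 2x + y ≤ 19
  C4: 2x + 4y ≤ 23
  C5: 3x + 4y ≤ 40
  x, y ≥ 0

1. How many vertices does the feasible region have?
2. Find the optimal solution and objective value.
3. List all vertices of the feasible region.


1. 4
2. x = 9.5, y = 0, z = -28.5
3. (0, 0), (9.5, 0), (8.833, 1.333), (0, 5.75)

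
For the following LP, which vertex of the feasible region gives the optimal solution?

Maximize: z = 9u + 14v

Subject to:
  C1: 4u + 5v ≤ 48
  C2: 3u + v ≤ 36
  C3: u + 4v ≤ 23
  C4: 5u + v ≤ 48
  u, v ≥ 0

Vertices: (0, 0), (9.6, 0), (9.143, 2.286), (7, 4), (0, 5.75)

Evaluate the objective at each vertex of the feasible region:
  z(0, 0) = 0
  z(9.6, 0) = 86.4
  z(9.143, 2.286) = 114.3
  z(7, 4) = 119  ←
  z(0, 5.75) = 80.5
The maximum is at u = 7, v = 4.

(7, 4)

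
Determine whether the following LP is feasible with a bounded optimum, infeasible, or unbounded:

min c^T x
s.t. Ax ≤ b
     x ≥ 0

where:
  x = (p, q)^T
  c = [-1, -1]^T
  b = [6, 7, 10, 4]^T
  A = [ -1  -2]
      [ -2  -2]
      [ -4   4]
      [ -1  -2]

Unbounded (objective can decrease without bound)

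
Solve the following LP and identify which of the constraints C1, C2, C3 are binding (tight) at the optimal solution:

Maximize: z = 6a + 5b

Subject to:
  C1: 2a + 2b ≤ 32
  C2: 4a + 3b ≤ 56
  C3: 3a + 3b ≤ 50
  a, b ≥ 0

At a = 8, b = 8, compute slack b - a·x for each constraint:
  C1: 32 − 32 = 0  (binding)
  C2: 56 − 56 = 0  (binding)
  C3: 50 − 48 = 2  (slack)

Optimal: a = 8, b = 8
Binding: C1, C2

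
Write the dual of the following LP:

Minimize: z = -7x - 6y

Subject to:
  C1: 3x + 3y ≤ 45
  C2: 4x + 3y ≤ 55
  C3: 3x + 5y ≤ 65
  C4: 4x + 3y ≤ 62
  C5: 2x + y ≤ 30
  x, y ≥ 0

Primal min cᵀx s.t. Ax ≤ b, x ≥ 0  →  Dual max −bᵀy s.t. Aᵀy ≥ −c, y ≥ 0.

Maximize: z = -45y1 - 55y2 - 65y3 - 62y4 - 30y5

Subject to:
  3y1 + 4y2 + 3y3 + 4y4 + 2y5 ≥ 7
  3y1 + 3y2 + 5y3 + 3y4 + y5 ≥ 6
  y1, y2, y3, y4, y5 ≥ 0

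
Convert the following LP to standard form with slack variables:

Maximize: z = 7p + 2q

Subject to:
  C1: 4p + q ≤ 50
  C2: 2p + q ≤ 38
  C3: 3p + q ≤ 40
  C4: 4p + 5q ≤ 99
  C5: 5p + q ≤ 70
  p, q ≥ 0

max z = 7p + 2q

s.t.
  4p + q + s1 = 50
  2p + q + s2 = 38
  3p + q + s3 = 40
  4p + 5q + s4 = 99
  5p + q + s5 = 70
  p, q, s1, s2, s3, s4, s5 ≥ 0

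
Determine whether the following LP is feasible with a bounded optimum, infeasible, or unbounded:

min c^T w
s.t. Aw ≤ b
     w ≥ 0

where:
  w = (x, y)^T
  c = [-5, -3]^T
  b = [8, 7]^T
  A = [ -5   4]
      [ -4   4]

Unbounded (objective can decrease without bound)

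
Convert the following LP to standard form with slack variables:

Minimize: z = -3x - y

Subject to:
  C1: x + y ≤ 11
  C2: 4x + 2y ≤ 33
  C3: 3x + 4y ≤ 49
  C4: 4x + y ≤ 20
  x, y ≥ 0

min z = -3x - y

s.t.
  x + y + s1 = 11
  4x + 2y + s2 = 33
  3x + 4y + s3 = 49
  4x + y + s4 = 20
  x, y, s1, s2, s3, s4 ≥ 0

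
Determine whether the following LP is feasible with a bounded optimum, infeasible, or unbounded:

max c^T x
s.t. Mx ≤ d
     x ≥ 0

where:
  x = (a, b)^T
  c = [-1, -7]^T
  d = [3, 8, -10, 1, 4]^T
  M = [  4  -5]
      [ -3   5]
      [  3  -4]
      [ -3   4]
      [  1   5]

Infeasible (no feasible solution exists)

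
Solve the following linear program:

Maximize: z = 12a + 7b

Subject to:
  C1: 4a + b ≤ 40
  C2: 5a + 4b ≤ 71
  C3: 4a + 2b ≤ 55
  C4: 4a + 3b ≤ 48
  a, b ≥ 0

Evaluate the objective at each vertex of the feasible region:
  z(0, 0) = 0
  z(10, 0) = 120
  z(9, 4) = 136  ←
  z(0, 16) = 112
The maximum is at a = 9, b = 4.

a = 9, b = 4, z = 136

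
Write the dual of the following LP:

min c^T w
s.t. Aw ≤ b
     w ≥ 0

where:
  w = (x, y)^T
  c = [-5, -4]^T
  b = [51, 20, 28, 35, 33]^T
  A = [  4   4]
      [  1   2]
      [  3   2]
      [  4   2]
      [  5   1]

Primal min cᵀx s.t. Ax ≤ b, x ≥ 0  →  Dual max −bᵀy s.t. Aᵀy ≥ −c, y ≥ 0.

Maximize: z = -51y1 - 20y2 - 28y3 - 35y4 - 33y5

Subject to:
  4y1 + y2 + 3y3 + 4y4 + 5y5 ≥ 5
  4y1 + 2y2 + 2y3 + 2y4 + y5 ≥ 4
  y1, y2, y3, y4, y5 ≥ 0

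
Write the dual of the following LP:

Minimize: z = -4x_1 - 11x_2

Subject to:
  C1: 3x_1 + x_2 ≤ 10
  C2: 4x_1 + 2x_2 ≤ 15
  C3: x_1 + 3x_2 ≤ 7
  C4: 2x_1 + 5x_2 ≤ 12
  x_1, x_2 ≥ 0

Primal min cᵀx s.t. Ax ≤ b, x ≥ 0  →  Dual max −bᵀy s.t. Aᵀy ≥ −c, y ≥ 0.

Maximize: z = -10y1 - 15y2 - 7y3 - 12y4

Subject to:
  3y1 + 4y2 + y3 + 2y4 ≥ 4
  y1 + 2y2 + 3y3 + 5y4 ≥ 11
  y1, y2, y3, y4 ≥ 0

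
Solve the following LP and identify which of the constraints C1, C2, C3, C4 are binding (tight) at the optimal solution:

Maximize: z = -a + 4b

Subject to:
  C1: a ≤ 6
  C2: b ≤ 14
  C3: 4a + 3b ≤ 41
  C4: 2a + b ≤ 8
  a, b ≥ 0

At a = 0, b = 8, compute slack b - a·x for each constraint:
  C1: 6 − 0 = 6  (slack)
  C2: 14 − 8 = 6  (slack)
  C3: 41 − 24 = 17  (slack)
  C4: 8 − 8 = 0  (binding)

Optimal: a = 0, b = 8
Binding: C4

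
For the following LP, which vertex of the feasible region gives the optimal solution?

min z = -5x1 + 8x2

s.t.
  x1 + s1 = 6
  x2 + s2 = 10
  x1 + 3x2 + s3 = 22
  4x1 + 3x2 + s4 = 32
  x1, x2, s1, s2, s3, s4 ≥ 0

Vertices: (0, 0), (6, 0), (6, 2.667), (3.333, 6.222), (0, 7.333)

Evaluate the objective at each vertex of the feasible region:
  z(0, 0) = 0
  z(6, 0) = -30  ←
  z(6, 2.667) = -8.667
  z(3.333, 6.222) = 33.11
  z(0, 7.333) = 58.67
The minimum is at x1 = 6, x2 = 0.

(6, 0)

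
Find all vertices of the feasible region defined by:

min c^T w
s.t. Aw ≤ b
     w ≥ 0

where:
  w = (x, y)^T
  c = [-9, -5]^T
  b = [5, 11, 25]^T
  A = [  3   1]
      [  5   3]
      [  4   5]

(0, 0), (1.667, 0), (1, 2), (0, 3.667)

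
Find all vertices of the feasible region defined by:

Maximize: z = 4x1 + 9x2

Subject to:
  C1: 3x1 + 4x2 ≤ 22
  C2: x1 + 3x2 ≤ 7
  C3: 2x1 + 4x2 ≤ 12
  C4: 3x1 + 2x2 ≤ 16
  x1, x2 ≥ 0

(0, 0), (5.333, 0), (5, 0.5), (4, 1), (0, 2.333)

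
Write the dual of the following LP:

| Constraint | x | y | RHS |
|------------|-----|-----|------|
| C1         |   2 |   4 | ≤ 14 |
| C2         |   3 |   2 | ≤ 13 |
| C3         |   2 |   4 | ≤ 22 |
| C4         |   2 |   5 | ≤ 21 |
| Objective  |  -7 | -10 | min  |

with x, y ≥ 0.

Primal min cᵀx s.t. Ax ≤ b, x ≥ 0  →  Dual max −bᵀy s.t. Aᵀy ≥ −c, y ≥ 0.

Maximize: z = -14y1 - 13y2 - 22y3 - 21y4

Subject to:
  2y1 + 3y2 + 2y3 + 2y4 ≥ 7
  4y1 + 2y2 + 4y3 + 5y4 ≥ 10
  y1, y2, y3, y4 ≥ 0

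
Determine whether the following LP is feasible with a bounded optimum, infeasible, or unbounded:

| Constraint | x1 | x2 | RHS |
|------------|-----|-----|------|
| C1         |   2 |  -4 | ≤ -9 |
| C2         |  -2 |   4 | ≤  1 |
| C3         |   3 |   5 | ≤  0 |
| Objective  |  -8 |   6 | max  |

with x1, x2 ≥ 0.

Infeasible (no feasible solution exists)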